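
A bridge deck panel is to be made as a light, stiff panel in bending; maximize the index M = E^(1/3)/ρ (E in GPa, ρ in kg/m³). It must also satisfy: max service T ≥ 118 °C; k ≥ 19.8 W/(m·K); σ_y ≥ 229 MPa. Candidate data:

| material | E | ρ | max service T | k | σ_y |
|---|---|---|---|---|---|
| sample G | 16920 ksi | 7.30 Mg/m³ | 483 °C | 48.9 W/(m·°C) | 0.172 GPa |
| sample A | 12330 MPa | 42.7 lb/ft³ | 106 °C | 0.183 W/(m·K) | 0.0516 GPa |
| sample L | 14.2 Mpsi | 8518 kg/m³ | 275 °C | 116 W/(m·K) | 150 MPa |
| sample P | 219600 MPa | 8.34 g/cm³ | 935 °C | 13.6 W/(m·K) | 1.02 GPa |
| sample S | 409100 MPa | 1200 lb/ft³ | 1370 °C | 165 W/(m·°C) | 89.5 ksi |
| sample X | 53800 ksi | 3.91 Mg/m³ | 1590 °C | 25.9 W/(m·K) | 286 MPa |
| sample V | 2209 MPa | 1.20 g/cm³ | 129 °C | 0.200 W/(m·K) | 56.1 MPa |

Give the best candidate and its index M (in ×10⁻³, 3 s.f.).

Screen on constraints: max service T ≥ 118 °C; k ≥ 19.8 W/(m·K); σ_y ≥ 229 MPa. Survivors: sample S, sample X.
Normalizing units and computing the index:
  sample S: E = 409.1 GPa, ρ = 19220 kg/m³
  sample X: E = 370.9 GPa, ρ = 3910 kg/m³
  sample X: M = 1.84×10⁻³
  sample S: M = 0.386×10⁻³
Sample X ranks first.

sample X, M = 1.84×10⁻³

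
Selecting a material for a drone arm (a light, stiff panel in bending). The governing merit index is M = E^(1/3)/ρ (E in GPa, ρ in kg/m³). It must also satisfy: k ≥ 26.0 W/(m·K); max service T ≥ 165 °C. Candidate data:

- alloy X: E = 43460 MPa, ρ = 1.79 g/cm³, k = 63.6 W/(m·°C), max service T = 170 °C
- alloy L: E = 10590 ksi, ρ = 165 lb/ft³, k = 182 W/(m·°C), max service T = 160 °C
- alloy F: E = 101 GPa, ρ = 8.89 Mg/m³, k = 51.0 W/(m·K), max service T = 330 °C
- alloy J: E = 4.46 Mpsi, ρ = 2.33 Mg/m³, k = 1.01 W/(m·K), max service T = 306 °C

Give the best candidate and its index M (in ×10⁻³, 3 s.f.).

Screen on constraints: k ≥ 26.0 W/(m·K); max service T ≥ 165 °C. Survivors: alloy X, alloy F.
Convert each candidate to consistent units, then evaluate M:
  alloy X: E = 43.46 GPa, ρ = 1790 kg/m³
  alloy F: E = 101.0 GPa, ρ = 8890 kg/m³
  alloy X: M = 1.96×10⁻³
  alloy F: M = 0.524×10⁻³
The maximum is for alloy X.

alloy X, M = 1.96×10⁻³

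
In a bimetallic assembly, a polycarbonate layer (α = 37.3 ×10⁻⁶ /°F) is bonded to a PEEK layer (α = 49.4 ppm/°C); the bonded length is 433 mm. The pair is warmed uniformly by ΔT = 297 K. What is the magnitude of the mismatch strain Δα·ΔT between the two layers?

polycarbonate: α = 37.3×10⁻⁶/°F × 9/5 = 67.1×10⁻⁶/K.
Δα = |67.1 − 49.4|×10⁻⁶/K = 17.7×10⁻⁶/K.
Mismatch strain = Δα·ΔT = 17.7×10⁻⁶ × 297.0 = 5.27×10⁻³.

5.27×10⁻³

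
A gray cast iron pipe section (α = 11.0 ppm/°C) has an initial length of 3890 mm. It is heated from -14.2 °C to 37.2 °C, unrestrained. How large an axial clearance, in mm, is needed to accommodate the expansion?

2.20 mm

ΔT = 37.2 − (-14.2) = 51.40 K.
ΔL = α·L₀·ΔT = 11.0×10⁻⁶ × 3890 mm × 51.40 K = 2.20 mm.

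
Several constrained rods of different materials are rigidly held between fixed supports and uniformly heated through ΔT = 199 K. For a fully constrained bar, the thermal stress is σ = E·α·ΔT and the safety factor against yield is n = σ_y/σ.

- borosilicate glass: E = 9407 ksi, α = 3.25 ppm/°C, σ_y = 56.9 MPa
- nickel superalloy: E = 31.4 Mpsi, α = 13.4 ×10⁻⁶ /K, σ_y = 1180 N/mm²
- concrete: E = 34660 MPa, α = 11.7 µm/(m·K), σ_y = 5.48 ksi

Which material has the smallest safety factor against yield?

Converting E to GPa, α to ×10⁻⁶/K, σ_y to MPa, then σ and n for each:
  borosilicate glass: E = 64.86, α = 3.25, σ_y = 56.90 → σ = 41.9 MPa, n = 1.36
  nickel superalloy: E = 216.5, α = 13.4, σ_y = 1180 → σ = 577 MPa, n = 2.04
  concrete: E = 34.66, α = 11.7, σ_y = 37.78 → σ = 80.7 MPa, n = 0.468
Concrete has the lowest safety factor, n = 0.468.

concrete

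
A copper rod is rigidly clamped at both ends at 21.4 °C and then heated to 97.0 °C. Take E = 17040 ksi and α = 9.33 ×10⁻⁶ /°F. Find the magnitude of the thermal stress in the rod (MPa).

E = 17040 ksi = 117.5 GPa.
α = 9.33×10⁻⁶/°F × 9/5 = 16.8×10⁻⁶/K.
ΔT = 75.60 K. Constrained thermal stress σ = E·α·ΔT = 117.5×10³ MPa × 16.8×10⁻⁶ × 75.60 = 149 MPa (compressive).

149 MPa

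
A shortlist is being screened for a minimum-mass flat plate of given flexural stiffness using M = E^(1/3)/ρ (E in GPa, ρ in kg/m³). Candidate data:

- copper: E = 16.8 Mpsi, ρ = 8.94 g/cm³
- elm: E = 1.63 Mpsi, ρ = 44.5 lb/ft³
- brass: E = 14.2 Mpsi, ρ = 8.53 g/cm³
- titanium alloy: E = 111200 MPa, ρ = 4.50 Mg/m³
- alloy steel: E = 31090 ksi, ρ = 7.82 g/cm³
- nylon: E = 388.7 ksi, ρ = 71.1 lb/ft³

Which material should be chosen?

In SI units:
  copper: E = 115.8 GPa, ρ = 8940 kg/m³
  elm: E = 11.24 GPa, ρ = 712.8 kg/m³
  brass: E = 97.91 GPa, ρ = 8530 kg/m³
  titanium alloy: E = 111.2 GPa, ρ = 4500 kg/m³
  alloy steel: E = 214.4 GPa, ρ = 7820 kg/m³
  nylon: E = 2.680 GPa, ρ = 1139 kg/m³
  elm: M = 3.14×10⁻³
  nylon: M = 1.22×10⁻³
  titanium alloy: M = 1.07×10⁻³
  alloy steel: M = 0.765×10⁻³
  copper: M = 0.545×10⁻³
  brass: M = 0.540×10⁻³
The maximum is for elm.

elm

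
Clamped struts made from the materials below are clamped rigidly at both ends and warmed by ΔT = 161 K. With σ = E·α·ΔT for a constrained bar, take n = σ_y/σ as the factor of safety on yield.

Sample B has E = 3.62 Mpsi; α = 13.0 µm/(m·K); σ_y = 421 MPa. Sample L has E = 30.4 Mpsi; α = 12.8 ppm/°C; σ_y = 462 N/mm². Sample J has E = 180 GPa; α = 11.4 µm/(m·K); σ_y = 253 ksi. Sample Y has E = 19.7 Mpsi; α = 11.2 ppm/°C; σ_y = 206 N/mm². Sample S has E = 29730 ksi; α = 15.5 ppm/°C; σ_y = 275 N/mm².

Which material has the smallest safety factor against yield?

With everything in SI (GPa, ×10⁻⁶/K, MPa):
  sample B: E = 24.96, α = 13.0, σ_y = 421.0 → σ = 52.2 MPa, n = 8.06
  sample L: E = 209.6, α = 12.8, σ_y = 462.0 → σ = 432 MPa, n = 1.07
  sample J: E = 180.0, α = 11.4, σ_y = 1744 → σ = 330 MPa, n = 5.28
  sample Y: E = 135.8, α = 11.2, σ_y = 206.0 → σ = 245 MPa, n = 0.841
  sample S: E = 205.0, α = 15.5, σ_y = 275.0 → σ = 512 MPa, n = 0.538
The minimum is sample S at n = 0.538.

sample S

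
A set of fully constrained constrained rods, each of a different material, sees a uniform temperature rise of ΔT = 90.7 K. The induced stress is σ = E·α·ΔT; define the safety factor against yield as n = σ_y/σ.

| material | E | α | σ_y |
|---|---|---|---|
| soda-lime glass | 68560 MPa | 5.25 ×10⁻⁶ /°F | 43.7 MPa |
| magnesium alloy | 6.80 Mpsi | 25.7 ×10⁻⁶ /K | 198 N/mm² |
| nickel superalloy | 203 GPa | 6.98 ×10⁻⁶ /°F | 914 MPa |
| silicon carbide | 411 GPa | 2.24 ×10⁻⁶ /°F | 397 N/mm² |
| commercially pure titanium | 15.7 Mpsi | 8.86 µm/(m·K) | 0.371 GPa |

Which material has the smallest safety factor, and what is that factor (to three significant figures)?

With everything in SI (GPa, ×10⁻⁶/K, MPa):
  soda-lime glass: E = 68.56, α = 9.45, σ_y = 43.70 → σ = 58.8 MPa, n = 0.744
  magnesium alloy: E = 46.88, α = 25.7, σ_y = 198.0 → σ = 109 MPa, n = 1.81
  nickel superalloy: E = 203.0, α = 12.6, σ_y = 914.0 → σ = 231 MPa, n = 3.95
  silicon carbide: E = 411.0, α = 4.03, σ_y = 397.0 → σ = 150 MPa, n = 2.64
  commercially pure titanium: E = 108.2, α = 8.86, σ_y = 371.0 → σ = 87.0 MPa, n = 4.26
The minimum is soda-lime glass at n = 0.744.

soda-lime glass, n = 0.744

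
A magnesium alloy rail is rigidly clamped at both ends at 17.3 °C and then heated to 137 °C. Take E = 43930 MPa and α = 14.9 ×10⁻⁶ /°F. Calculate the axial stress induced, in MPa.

141 MPa

E = 43930 MPa = 43.93 GPa.
α = 14.9×10⁻⁶/°F × 9/5 = 26.8×10⁻⁶/K.
ΔT = 119.7 K. Constrained thermal stress σ = E·α·ΔT = 43.93×10³ MPa × 26.8×10⁻⁶ × 119.7 = 141 MPa (compressive).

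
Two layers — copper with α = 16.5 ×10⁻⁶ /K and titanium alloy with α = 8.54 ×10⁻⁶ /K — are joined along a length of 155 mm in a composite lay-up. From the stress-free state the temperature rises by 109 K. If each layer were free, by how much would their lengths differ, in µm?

134 µm

Δα = |16.5 − 8.54|×10⁻⁶/K = 7.96×10⁻⁶/K.
ΔL_mismatch = Δα·L·ΔT = 7.96×10⁻⁶ × 155.0 mm × 109.0 K = 134 µm.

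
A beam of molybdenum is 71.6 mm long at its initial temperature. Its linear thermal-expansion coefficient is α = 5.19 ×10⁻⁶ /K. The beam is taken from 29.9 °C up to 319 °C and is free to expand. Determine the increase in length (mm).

0.107 mm

ΔT = 319 − 29.9 = 289.1 K.
ΔL = α·L₀·ΔT = 5.19×10⁻⁶ × 71.6 mm × 289.1 K = 0.107 mm.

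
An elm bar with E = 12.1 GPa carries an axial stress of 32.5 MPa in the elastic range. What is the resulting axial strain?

2.69×10⁻³

ε = σ/E = 32.5 / 12100 = 2.69×10⁻³.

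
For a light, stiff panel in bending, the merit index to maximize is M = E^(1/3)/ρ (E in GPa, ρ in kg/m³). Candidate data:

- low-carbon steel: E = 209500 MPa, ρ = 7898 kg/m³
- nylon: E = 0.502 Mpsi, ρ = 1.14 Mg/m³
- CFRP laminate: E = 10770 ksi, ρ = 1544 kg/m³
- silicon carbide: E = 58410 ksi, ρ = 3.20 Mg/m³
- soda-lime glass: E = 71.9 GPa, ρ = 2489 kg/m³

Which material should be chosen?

Convert each candidate to consistent units, then evaluate M:
  low-carbon steel: E = 209.5 GPa, ρ = 7898 kg/m³
  nylon: E = 3.461 GPa, ρ = 1140 kg/m³
  CFRP laminate: E = 74.26 GPa, ρ = 1544 kg/m³
  silicon carbide: E = 402.7 GPa, ρ = 3200 kg/m³
  soda-lime glass: E = 71.90 GPa, ρ = 2489 kg/m³
  CFRP laminate: M = 2.72×10⁻³
  silicon carbide: M = 2.31×10⁻³
  soda-lime glass: M = 1.67×10⁻³
  nylon: M = 1.33×10⁻³
  low-carbon steel: M = 0.752×10⁻³
The maximum is for CFRP laminate.

CFRP laminate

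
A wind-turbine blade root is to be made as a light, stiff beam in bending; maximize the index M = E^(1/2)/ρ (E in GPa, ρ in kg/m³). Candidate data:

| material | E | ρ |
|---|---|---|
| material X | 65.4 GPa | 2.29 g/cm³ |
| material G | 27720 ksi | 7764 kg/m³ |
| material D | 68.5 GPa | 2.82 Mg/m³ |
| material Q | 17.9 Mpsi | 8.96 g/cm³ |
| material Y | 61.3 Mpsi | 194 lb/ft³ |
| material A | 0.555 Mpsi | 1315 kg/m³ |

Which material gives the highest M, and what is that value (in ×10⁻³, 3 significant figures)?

material Y, M = 6.62×10⁻³

Convert each candidate to consistent units, then evaluate M:
  material X: E = 65.40 GPa, ρ = 2290 kg/m³
  material G: E = 191.1 GPa, ρ = 7764 kg/m³
  material D: E = 68.50 GPa, ρ = 2820 kg/m³
  material Q: E = 123.4 GPa, ρ = 8960 kg/m³
  material Y: E = 422.6 GPa, ρ = 3108 kg/m³
  material A: E = 3.827 GPa, ρ = 1315 kg/m³
  material Y: M = 6.62×10⁻³
  material X: M = 3.53×10⁻³
  material D: M = 2.93×10⁻³
  material G: M = 1.78×10⁻³
  material A: M = 1.49×10⁻³
  material Q: M = 1.24×10⁻³
The maximum is for material Y.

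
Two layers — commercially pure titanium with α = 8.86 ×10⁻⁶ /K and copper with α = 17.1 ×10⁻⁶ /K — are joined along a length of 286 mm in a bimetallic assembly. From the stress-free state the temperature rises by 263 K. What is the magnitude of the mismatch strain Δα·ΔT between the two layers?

Δα = |8.86 − 17.1|×10⁻⁶/K = 8.24×10⁻⁶/K.
Mismatch strain = Δα·ΔT = 8.24×10⁻⁶ × 263.0 = 2.17×10⁻³.

2.17×10⁻³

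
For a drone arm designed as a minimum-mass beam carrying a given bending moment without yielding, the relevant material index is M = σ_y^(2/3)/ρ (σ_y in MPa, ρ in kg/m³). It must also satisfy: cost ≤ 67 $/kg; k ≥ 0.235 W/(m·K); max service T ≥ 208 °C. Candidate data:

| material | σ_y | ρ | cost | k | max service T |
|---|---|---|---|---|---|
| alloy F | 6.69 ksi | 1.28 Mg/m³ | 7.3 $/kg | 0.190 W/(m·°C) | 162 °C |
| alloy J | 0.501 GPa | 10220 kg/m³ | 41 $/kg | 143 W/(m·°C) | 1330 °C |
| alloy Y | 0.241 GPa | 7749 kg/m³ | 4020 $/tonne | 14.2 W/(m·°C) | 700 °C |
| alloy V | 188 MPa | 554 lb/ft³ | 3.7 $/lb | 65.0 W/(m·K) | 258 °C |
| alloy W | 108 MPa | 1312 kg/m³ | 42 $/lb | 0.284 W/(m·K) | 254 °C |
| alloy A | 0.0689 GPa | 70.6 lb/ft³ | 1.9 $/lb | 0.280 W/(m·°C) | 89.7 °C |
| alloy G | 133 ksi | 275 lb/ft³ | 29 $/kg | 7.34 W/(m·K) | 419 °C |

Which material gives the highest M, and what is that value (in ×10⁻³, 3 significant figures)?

Screen on constraints: cost ≤ 67 $/kg; k ≥ 0.235 W/(m·K); max service T ≥ 208 °C. Survivors: alloy J, alloy Y, alloy V, alloy G.
Normalizing units and computing the index:
  alloy J: σ_y = 501.0 MPa, ρ = 10220 kg/m³
  alloy Y: σ_y = 241.0 MPa, ρ = 7749 kg/m³
  alloy V: σ_y = 188.0 MPa, ρ = 8874 kg/m³
  alloy G: σ_y = 917.0 MPa, ρ = 4405 kg/m³
  alloy G: M = 21.4×10⁻³
  alloy J: M = 6.17×10⁻³
  alloy Y: M = 5.00×10⁻³
  alloy V: M = 3.70×10⁻³
Alloy G has the largest M.

alloy G, M = 21.4×10⁻³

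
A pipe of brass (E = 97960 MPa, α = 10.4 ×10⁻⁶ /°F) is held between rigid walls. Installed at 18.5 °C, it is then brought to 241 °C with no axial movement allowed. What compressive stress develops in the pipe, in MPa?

408 MPa

E = 97960 MPa = 97.96 GPa.
α = 10.4×10⁻⁶/°F × 9/5 = 18.7×10⁻⁶/K.
ΔT = 222.5 K. Constrained thermal stress σ = E·α·ΔT = 97.96×10³ MPa × 18.7×10⁻⁶ × 222.5 = 408 MPa (compressive).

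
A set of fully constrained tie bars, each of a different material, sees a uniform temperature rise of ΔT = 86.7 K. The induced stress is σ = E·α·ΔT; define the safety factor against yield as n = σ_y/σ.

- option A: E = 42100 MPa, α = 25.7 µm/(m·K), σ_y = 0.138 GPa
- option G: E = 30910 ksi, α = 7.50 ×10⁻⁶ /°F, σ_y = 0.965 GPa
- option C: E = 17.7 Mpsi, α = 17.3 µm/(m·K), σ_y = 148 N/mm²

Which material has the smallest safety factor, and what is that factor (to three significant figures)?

option C, n = 0.809

Converting E to GPa, α to ×10⁻⁶/K, σ_y to MPa, then σ and n for each:
  option A: E = 42.10, α = 25.7, σ_y = 138.0 → σ = 93.8 MPa, n = 1.47
  option G: E = 213.1, α = 13.5, σ_y = 965.0 → σ = 249 MPa, n = 3.87
  option C: E = 122.0, α = 17.3, σ_y = 148.0 → σ = 183 MPa, n = 0.809
Option C has the lowest safety factor, n = 0.809.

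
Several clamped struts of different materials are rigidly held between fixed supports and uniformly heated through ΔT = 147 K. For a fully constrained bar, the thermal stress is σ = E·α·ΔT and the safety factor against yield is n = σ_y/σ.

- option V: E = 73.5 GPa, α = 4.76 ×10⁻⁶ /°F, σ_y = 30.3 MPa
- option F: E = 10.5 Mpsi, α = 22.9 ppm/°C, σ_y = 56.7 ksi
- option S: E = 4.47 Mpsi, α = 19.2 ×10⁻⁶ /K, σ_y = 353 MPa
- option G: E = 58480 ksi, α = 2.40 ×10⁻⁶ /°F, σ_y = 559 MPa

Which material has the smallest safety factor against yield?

Converting E to GPa, α to ×10⁻⁶/K, σ_y to MPa, then σ and n for each:
  option V: E = 73.50, α = 8.57, σ_y = 30.30 → σ = 92.6 MPa, n = 0.327
  option F: E = 72.39, α = 22.9, σ_y = 390.9 → σ = 244 MPa, n = 1.60
  option S: E = 30.82, α = 19.2, σ_y = 353.0 → σ = 87.0 MPa, n = 4.06
  option G: E = 403.2, α = 4.32, σ_y = 559.0 → σ = 256 MPa, n = 2.18
Smallest n: option V with n = 0.327.

option V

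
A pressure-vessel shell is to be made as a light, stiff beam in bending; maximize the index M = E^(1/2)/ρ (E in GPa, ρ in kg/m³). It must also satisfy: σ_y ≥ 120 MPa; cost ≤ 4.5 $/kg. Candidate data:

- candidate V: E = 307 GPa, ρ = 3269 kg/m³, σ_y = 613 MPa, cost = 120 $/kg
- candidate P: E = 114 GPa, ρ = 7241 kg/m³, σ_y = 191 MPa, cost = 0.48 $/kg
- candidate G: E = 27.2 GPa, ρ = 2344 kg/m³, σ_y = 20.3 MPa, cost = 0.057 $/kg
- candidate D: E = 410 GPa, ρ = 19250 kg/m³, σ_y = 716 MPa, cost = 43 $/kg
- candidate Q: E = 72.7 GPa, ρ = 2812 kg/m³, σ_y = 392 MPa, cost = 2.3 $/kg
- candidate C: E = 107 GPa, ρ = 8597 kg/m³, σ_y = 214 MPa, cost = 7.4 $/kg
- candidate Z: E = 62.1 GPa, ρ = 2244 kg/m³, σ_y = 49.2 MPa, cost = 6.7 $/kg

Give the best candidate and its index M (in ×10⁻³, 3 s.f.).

candidate Q, M = 3.03×10⁻³

Screen on constraints: σ_y ≥ 120 MPa; cost ≤ 4.5 $/kg. Survivors: candidate P, candidate Q.
Computing M directly (units already consistent):
  candidate Q: M = 3.03×10⁻³
  candidate P: M = 1.47×10⁻³
Highest index: candidate Q.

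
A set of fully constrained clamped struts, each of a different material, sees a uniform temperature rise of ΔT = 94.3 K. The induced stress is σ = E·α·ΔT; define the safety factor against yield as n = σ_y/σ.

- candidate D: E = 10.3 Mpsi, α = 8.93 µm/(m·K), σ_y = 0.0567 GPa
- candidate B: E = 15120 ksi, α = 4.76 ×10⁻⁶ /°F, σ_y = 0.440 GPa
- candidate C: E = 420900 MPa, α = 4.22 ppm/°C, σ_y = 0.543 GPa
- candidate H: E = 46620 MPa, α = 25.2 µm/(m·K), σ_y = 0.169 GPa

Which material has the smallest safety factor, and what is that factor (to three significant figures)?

candidate D, n = 0.948

Converting E to GPa, α to ×10⁻⁶/K, σ_y to MPa, then σ and n for each:
  candidate D: E = 71.02, α = 8.93, σ_y = 56.70 → σ = 59.8 MPa, n = 0.948
  candidate B: E = 104.2, α = 8.57, σ_y = 440.0 → σ = 84.2 MPa, n = 5.22
  candidate C: E = 420.9, α = 4.22, σ_y = 543.0 → σ = 167 MPa, n = 3.24
  candidate H: E = 46.62, α = 25.2, σ_y = 169.0 → σ = 111 MPa, n = 1.53
Smallest n: candidate D with n = 0.948.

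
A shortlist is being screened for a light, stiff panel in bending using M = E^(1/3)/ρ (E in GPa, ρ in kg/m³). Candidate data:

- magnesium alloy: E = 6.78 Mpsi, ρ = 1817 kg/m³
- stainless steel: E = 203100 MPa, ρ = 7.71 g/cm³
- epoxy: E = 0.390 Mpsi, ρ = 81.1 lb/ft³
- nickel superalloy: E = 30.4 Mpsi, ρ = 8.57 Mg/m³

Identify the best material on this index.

magnesium alloy

Putting every candidate on a common basis:
  magnesium alloy: E = 46.75 GPa, ρ = 1817 kg/m³
  stainless steel: E = 203.1 GPa, ρ = 7710 kg/m³
  epoxy: E = 2.689 GPa, ρ = 1299 kg/m³
  nickel superalloy: E = 209.6 GPa, ρ = 8570 kg/m³
  magnesium alloy: M = 1.98×10⁻³
  epoxy: M = 1.07×10⁻³
  stainless steel: M = 0.762×10⁻³
  nickel superalloy: M = 0.693×10⁻³
Highest index: magnesium alloy.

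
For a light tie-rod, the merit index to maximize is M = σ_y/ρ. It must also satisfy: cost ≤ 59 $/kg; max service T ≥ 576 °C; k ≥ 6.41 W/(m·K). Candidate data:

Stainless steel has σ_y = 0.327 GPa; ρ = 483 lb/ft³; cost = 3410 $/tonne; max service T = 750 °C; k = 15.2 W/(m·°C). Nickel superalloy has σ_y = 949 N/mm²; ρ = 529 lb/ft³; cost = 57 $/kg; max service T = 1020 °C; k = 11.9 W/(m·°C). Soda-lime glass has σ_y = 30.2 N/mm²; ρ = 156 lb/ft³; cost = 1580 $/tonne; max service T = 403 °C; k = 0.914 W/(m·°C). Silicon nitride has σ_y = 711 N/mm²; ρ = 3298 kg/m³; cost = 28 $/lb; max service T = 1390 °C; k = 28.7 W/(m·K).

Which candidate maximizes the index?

Screen on constraints: cost ≤ 59 $/kg; max service T ≥ 576 °C; k ≥ 6.41 W/(m·K). Survivors: stainless steel, nickel superalloy.
Putting every candidate on a common basis:
  stainless steel: σ_y = 327.0 MPa, ρ = 7737 kg/m³
  nickel superalloy: σ_y = 949.0 MPa, ρ = 8474 kg/m³
  nickel superalloy: M = 112 kN·m/kg
  stainless steel: M = 42.3 kN·m/kg
Nickel superalloy has the largest M.

nickel superalloy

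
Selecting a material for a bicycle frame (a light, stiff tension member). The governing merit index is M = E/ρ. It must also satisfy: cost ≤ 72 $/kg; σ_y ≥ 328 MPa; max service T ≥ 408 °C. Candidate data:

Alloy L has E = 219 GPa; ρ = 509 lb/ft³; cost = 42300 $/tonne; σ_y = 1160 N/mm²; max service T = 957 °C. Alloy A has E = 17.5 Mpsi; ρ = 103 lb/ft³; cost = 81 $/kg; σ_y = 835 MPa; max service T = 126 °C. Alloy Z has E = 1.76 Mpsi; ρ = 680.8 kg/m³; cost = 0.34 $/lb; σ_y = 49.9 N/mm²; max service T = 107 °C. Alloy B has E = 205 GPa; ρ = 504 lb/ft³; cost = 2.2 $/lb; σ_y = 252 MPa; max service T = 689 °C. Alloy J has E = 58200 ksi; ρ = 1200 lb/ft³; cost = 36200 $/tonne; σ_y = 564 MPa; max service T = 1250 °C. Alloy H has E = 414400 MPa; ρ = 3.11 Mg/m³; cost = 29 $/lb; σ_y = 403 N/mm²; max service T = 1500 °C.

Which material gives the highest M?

Screen on constraints: cost ≤ 72 $/kg; σ_y ≥ 328 MPa; max service T ≥ 408 °C. Survivors: alloy L, alloy J, alloy H.
Normalizing units and computing the index:
  alloy L: E = 219.0 GPa, ρ = 8153 kg/m³
  alloy J: E = 401.3 GPa, ρ = 19220 kg/m³
  alloy H: E = 414.4 GPa, ρ = 3110 kg/m³
  alloy H: M = 133 MN·m/kg
  alloy L: M = 26.9 MN·m/kg
  alloy J: M = 20.9 MN·m/kg
The maximum is for alloy H.

alloy H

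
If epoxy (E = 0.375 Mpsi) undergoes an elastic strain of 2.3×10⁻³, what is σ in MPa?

E = 0.375 Mpsi = 2.586 GPa.
σ = E·ε = 2586 MPa × 2.3×10⁻³ = 5.95 MPa.

5.95 MPa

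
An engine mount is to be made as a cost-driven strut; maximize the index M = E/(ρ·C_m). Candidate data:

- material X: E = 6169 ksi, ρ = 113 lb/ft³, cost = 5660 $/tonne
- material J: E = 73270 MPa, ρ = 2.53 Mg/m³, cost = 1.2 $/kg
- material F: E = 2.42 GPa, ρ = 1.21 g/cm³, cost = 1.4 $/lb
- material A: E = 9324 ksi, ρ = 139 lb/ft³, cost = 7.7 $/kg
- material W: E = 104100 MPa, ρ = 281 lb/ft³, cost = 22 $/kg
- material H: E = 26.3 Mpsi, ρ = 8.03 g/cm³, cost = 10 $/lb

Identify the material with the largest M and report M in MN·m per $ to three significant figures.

material J, M = 24.1 MN·m per $

In SI units:
  material X: E = 42.53 GPa, ρ = 1810 kg/m³, cost = 5.660 $/kg
  material J: E = 73.27 GPa, ρ = 2530 kg/m³, cost = 1.200 $/kg
  material F: E = 2.420 GPa, ρ = 1210 kg/m³, cost = 3.086 $/kg
  material A: E = 64.29 GPa, ρ = 2227 kg/m³, cost = 7.700 $/kg
  material W: E = 104.1 GPa, ρ = 4501 kg/m³, cost = 22.00 $/kg
  material H: E = 181.3 GPa, ρ = 8030 kg/m³, cost = 22.05 $/kg
  material J: M = 24.1 MN·m per $
  material X: M = 4.15 MN·m per $
  material A: M = 3.75 MN·m per $
  material W: M = 1.05 MN·m per $
  material H: M = 1.02 MN·m per $
  material F: M = 0.648 MN·m per $
The maximum is for material J.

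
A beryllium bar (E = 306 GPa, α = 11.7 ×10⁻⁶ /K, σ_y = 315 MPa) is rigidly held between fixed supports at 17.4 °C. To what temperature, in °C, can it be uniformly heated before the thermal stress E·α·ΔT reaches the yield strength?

105 °C

E·α·ΔT = 315.0 MPa ⇒ ΔT = 315.0 / (306.0×10³ × 11.7×10⁻⁶) = 87.98 K.
T = 17.4 + 87.98 = 105.4 °C.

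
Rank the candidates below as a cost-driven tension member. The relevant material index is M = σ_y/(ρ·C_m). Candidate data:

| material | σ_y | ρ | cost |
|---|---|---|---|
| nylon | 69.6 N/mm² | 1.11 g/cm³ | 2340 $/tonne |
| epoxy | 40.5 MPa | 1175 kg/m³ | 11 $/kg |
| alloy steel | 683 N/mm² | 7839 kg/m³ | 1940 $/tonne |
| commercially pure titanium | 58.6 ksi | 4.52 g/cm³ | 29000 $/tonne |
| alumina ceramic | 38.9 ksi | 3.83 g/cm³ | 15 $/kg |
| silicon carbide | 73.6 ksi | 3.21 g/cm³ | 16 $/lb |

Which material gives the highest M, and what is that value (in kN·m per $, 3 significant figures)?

After converting to SI:
  nylon: σ_y = 69.60 MPa, ρ = 1110 kg/m³, cost = 2.340 $/kg
  epoxy: σ_y = 40.50 MPa, ρ = 1175 kg/m³, cost = 11.00 $/kg
  alloy steel: σ_y = 683.0 MPa, ρ = 7839 kg/m³, cost = 1.940 $/kg
  commercially pure titanium: σ_y = 404.0 MPa, ρ = 4520 kg/m³, cost = 29.00 $/kg
  alumina ceramic: σ_y = 268.2 MPa, ρ = 3830 kg/m³, cost = 15.00 $/kg
  silicon carbide: σ_y = 507.5 MPa, ρ = 3210 kg/m³, cost = 35.27 $/kg
  alloy steel: M = 44.9 kN·m per $
  nylon: M = 26.8 kN·m per $
  alumina ceramic: M = 4.67 kN·m per $
  silicon carbide: M = 4.48 kN·m per $
  epoxy: M = 3.13 kN·m per $
  commercially pure titanium: M = 3.08 kN·m per $
The maximum is for alloy steel.

alloy steel, M = 44.9 kN·m per $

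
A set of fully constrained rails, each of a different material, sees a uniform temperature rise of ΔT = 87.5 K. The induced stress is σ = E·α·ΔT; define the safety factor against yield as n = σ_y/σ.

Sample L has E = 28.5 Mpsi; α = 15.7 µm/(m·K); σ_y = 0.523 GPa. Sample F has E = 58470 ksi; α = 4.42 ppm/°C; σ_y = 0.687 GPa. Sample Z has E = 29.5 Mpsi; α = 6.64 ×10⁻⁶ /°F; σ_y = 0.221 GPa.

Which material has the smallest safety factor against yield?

Converting E to GPa, α to ×10⁻⁶/K, σ_y to MPa, then σ and n for each:
  sample L: E = 196.5, α = 15.7, σ_y = 523.0 → σ = 270 MPa, n = 1.94
  sample F: E = 403.1, α = 4.42, σ_y = 687.0 → σ = 156 MPa, n = 4.41
  sample Z: E = 203.4, α = 12.0, σ_y = 221.0 → σ = 213 MPa, n = 1.04
Smallest n: sample Z with n = 1.04.

sample Z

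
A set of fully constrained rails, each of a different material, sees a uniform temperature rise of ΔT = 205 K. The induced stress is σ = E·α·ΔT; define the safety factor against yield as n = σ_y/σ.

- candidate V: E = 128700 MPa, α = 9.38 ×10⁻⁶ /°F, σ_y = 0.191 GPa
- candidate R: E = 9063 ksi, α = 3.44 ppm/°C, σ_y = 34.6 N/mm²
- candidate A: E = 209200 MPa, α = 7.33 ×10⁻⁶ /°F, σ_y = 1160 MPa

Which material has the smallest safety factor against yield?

candidate V

With everything in SI (GPa, ×10⁻⁶/K, MPa):
  candidate V: E = 128.7, α = 16.9, σ_y = 191.0 → σ = 445 MPa, n = 0.429
  candidate R: E = 62.49, α = 3.44, σ_y = 34.60 → σ = 44.1 MPa, n = 0.785
  candidate A: E = 209.2, α = 13.2, σ_y = 1160 → σ = 566 MPa, n = 2.05
Smallest n: candidate V with n = 0.429.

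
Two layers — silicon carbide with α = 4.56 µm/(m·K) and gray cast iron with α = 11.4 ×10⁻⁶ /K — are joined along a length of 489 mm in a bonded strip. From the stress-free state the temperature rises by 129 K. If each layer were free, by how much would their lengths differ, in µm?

Δα = |4.56 − 11.4|×10⁻⁶/K = 6.84×10⁻⁶/K.
ΔL_mismatch = Δα·L·ΔT = 6.84×10⁻⁶ × 489.0 mm × 129.0 K = 431 µm.

431 µm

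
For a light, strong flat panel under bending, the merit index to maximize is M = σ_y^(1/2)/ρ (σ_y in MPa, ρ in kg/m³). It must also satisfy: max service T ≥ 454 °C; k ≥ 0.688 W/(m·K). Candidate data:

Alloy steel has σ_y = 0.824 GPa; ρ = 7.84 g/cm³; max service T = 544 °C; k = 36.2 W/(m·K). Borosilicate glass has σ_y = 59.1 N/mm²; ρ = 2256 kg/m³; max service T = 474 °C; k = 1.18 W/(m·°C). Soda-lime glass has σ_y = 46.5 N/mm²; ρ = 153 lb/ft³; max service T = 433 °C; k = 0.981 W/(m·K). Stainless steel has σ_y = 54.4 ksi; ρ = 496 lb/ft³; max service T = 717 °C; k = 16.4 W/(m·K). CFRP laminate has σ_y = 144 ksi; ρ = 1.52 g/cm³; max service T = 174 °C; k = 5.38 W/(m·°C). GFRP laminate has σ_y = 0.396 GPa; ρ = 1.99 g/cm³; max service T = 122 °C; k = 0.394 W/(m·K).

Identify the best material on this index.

Screen on constraints: max service T ≥ 454 °C; k ≥ 0.688 W/(m·K). Survivors: alloy steel, borosilicate glass, stainless steel.
Normalizing units and computing the index:
  alloy steel: σ_y = 824.0 MPa, ρ = 7840 kg/m³
  borosilicate glass: σ_y = 59.10 MPa, ρ = 2256 kg/m³
  stainless steel: σ_y = 375.1 MPa, ρ = 7945 kg/m³
  alloy steel: M = 3.66×10⁻³
  borosilicate glass: M = 3.41×10⁻³
  stainless steel: M = 2.44×10⁻³
The maximum is for alloy steel.

alloy steel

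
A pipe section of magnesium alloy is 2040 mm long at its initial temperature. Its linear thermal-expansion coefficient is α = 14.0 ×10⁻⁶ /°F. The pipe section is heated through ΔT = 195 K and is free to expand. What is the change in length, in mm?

Convert α: 14.0×10⁻⁶/°F × (9/5) = 25.2×10⁻⁶/K.
ΔL = α·L₀·ΔT = 25.2×10⁻⁶ × 2040 mm × 195.0 K = 10.0 mm.

10.0 mm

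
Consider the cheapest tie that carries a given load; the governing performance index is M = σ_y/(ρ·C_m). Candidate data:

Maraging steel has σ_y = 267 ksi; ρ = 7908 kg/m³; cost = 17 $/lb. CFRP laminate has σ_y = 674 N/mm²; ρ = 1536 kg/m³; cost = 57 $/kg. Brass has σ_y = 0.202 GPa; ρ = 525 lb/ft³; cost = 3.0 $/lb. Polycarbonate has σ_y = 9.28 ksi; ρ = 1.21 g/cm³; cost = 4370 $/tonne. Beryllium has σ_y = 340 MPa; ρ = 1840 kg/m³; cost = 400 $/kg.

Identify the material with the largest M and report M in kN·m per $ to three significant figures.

Putting every candidate on a common basis:
  maraging steel: σ_y = 1841 MPa, ρ = 7908 kg/m³, cost = 37.48 $/kg
  CFRP laminate: σ_y = 674.0 MPa, ρ = 1536 kg/m³, cost = 57.00 $/kg
  brass: σ_y = 202.0 MPa, ρ = 8410 kg/m³, cost = 6.614 $/kg
  polycarbonate: σ_y = 63.98 MPa, ρ = 1210 kg/m³, cost = 4.370 $/kg
  beryllium: σ_y = 340.0 MPa, ρ = 1840 kg/m³, cost = 400.0 $/kg
  polycarbonate: M = 12.1 kN·m per $
  CFRP laminate: M = 7.70 kN·m per $
  maraging steel: M = 6.21 kN·m per $
  brass: M = 3.63 kN·m per $
  beryllium: M = 0.462 kN·m per $
Polycarbonate has the largest M.

polycarbonate, M = 12.1 kN·m per $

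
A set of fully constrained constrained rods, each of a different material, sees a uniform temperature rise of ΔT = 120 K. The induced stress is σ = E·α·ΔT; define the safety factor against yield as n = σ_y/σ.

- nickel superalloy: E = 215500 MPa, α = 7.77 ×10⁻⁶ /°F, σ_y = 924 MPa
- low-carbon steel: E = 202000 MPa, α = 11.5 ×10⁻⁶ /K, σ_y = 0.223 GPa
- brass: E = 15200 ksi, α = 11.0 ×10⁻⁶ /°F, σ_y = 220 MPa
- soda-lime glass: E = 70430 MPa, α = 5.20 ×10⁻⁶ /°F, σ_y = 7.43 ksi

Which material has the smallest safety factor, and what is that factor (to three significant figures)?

Converting E to GPa, α to ×10⁻⁶/K, σ_y to MPa, then σ and n for each:
  nickel superalloy: E = 215.5, α = 14.0, σ_y = 924.0 → σ = 362 MPa, n = 2.55
  low-carbon steel: E = 202.0, α = 11.5, σ_y = 223.0 → σ = 279 MPa, n = 0.800
  brass: E = 104.8, α = 19.8, σ_y = 220.0 → σ = 249 MPa, n = 0.884
  soda-lime glass: E = 70.43, α = 9.36, σ_y = 51.23 → σ = 79.1 MPa, n = 0.648
The minimum is soda-lime glass at n = 0.648.

soda-lime glass, n = 0.648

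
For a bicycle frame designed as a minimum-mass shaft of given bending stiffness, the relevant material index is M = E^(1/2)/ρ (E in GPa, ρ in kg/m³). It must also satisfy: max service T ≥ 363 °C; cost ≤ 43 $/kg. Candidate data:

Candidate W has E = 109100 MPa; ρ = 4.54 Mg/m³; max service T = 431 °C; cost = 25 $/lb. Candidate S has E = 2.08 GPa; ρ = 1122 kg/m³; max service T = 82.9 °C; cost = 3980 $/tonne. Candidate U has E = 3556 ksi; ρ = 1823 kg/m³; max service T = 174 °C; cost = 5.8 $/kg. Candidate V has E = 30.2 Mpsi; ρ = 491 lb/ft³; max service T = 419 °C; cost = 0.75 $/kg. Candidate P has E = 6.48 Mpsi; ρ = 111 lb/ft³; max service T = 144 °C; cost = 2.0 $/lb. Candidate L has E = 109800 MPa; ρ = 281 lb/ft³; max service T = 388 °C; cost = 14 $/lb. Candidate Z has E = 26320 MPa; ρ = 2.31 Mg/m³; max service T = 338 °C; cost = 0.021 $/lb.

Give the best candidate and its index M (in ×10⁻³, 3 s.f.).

Screen on constraints: max service T ≥ 363 °C; cost ≤ 43 $/kg. Survivors: candidate V, candidate L.
In SI units:
  candidate V: E = 208.2 GPa, ρ = 7865 kg/m³
  candidate L: E = 109.8 GPa, ρ = 4501 kg/m³
  candidate L: M = 2.33×10⁻³
  candidate V: M = 1.83×10⁻³
The maximum is for candidate L.

candidate L, M = 2.33×10⁻³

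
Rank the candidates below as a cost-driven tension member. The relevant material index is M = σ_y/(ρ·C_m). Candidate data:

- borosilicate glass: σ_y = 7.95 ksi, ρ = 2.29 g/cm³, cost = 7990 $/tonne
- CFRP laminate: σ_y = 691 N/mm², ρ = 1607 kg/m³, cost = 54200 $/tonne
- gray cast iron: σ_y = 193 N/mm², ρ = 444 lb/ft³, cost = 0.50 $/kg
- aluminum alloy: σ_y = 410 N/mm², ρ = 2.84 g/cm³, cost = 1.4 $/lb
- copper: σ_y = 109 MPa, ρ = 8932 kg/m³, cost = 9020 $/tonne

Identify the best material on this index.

After converting to SI:
  borosilicate glass: σ_y = 54.81 MPa, ρ = 2290 kg/m³, cost = 7.990 $/kg
  CFRP laminate: σ_y = 691.0 MPa, ρ = 1607 kg/m³, cost = 54.20 $/kg
  gray cast iron: σ_y = 193.0 MPa, ρ = 7112 kg/m³, cost = 0.5000 $/kg
  aluminum alloy: σ_y = 410.0 MPa, ρ = 2840 kg/m³, cost = 3.086 $/kg
  copper: σ_y = 109.0 MPa, ρ = 8932 kg/m³, cost = 9.020 $/kg
  gray cast iron: M = 54.3 kN·m per $
  aluminum alloy: M = 46.8 kN·m per $
  CFRP laminate: M = 7.93 kN·m per $
  borosilicate glass: M = 3.00 kN·m per $
  copper: M = 1.35 kN·m per $
Gray cast iron has the largest M.

gray cast iron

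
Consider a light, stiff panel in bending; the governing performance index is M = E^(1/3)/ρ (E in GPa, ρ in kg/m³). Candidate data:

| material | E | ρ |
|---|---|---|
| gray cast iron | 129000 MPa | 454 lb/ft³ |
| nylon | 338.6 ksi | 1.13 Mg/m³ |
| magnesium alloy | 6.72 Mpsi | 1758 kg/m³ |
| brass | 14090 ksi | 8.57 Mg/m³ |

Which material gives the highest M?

Normalizing units and computing the index:
  gray cast iron: E = 129.0 GPa, ρ = 7272 kg/m³
  nylon: E = 2.335 GPa, ρ = 1130 kg/m³
  magnesium alloy: E = 46.33 GPa, ρ = 1758 kg/m³
  brass: E = 97.15 GPa, ρ = 8570 kg/m³
  magnesium alloy: M = 2.04×10⁻³
  nylon: M = 1.17×10⁻³
  gray cast iron: M = 0.695×10⁻³
  brass: M = 0.536×10⁻³
Highest index: magnesium alloy.

magnesium alloy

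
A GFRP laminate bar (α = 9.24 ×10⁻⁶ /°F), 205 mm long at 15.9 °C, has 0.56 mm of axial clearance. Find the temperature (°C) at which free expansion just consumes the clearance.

180 °C

α = 9.24×10⁻⁶/°F × 9/5 = 16.6×10⁻⁶/K.
α·L₀·ΔT = 0.56 mm ⇒ ΔT = 0.56 / (16.6×10⁻⁶ × 205.0) = 164.2 K.
T = 15.9 + 164.2 = 180.1 °C.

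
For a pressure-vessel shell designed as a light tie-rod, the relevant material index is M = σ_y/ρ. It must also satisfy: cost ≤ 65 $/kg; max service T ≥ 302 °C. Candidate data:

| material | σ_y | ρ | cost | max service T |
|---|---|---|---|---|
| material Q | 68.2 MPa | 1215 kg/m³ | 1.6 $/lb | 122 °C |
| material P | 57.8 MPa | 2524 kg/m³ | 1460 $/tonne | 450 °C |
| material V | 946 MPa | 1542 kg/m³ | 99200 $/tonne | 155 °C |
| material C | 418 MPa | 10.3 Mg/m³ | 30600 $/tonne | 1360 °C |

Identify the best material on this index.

Screen on constraints: cost ≤ 65 $/kg; max service T ≥ 302 °C. Survivors: material P, material C.
Convert each candidate to consistent units, then evaluate M:
  material P: σ_y = 57.80 MPa, ρ = 2524 kg/m³
  material C: σ_y = 418.0 MPa, ρ = 10300 kg/m³
  material C: M = 40.6 kN·m/kg
  material P: M = 22.9 kN·m/kg
Material C has the largest M.

material C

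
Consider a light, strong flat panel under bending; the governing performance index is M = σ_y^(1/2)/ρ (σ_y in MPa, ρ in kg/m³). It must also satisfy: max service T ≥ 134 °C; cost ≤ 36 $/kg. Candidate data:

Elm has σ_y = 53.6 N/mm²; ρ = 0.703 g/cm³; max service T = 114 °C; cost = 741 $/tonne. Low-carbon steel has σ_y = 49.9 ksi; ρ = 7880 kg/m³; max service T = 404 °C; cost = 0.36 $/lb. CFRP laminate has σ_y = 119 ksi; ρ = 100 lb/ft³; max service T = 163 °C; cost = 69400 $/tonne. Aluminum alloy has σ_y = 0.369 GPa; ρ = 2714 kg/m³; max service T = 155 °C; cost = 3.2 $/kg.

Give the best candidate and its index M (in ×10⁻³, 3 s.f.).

Screen on constraints: max service T ≥ 134 °C; cost ≤ 36 $/kg. Survivors: low-carbon steel, aluminum alloy.
Putting every candidate on a common basis:
  low-carbon steel: σ_y = 344.0 MPa, ρ = 7880 kg/m³
  aluminum alloy: σ_y = 369.0 MPa, ρ = 2714 kg/m³
  aluminum alloy: M = 7.08×10⁻³
  low-carbon steel: M = 2.35×10⁻³
Highest index: aluminum alloy.

aluminum alloy, M = 7.08×10⁻³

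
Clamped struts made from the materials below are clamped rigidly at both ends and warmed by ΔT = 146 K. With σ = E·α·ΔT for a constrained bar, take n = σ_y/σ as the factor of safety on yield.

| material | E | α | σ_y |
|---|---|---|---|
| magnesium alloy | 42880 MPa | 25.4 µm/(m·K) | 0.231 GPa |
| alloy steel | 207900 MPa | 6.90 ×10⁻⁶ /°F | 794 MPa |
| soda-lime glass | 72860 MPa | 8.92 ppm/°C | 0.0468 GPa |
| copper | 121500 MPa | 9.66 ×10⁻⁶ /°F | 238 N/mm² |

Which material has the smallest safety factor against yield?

soda-lime glass

Converting E to GPa, α to ×10⁻⁶/K, σ_y to MPa, then σ and n for each:
  magnesium alloy: E = 42.88, α = 25.4, σ_y = 231.0 → σ = 159 MPa, n = 1.45
  alloy steel: E = 207.9, α = 12.4, σ_y = 794.0 → σ = 377 MPa, n = 2.11
  soda-lime glass: E = 72.86, α = 8.92, σ_y = 46.80 → σ = 94.9 MPa, n = 0.493
  copper: E = 121.5, α = 17.4, σ_y = 238.0 → σ = 308 MPa, n = 0.772
Soda-lime glass has the lowest safety factor, n = 0.493.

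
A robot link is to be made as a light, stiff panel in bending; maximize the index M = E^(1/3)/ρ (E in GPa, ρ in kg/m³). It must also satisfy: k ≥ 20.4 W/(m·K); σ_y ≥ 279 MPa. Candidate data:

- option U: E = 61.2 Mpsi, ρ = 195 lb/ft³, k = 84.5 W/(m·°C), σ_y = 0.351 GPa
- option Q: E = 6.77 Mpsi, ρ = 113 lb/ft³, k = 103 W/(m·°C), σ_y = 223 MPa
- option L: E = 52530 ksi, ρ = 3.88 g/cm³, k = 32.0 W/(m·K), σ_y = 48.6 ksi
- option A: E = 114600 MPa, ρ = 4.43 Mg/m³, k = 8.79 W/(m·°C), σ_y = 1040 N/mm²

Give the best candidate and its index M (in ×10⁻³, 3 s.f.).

Screen on constraints: k ≥ 20.4 W/(m·K); σ_y ≥ 279 MPa. Survivors: option U, option L.
Normalizing units and computing the index:
  option U: E = 422.0 GPa, ρ = 3124 kg/m³
  option L: E = 362.2 GPa, ρ = 3880 kg/m³
  option U: M = 2.40×10⁻³
  option L: M = 1.84×10⁻³
The maximum is for option U.

option U, M = 2.40×10⁻³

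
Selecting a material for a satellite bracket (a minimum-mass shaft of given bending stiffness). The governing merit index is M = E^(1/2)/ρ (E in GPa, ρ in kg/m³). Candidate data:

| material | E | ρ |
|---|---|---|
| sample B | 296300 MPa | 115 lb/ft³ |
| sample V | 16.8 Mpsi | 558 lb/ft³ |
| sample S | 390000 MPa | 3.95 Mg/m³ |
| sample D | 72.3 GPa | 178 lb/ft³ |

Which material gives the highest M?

sample B

In SI units:
  sample B: E = 296.3 GPa, ρ = 1842 kg/m³
  sample V: E = 115.8 GPa, ρ = 8938 kg/m³
  sample S: E = 390.0 GPa, ρ = 3950 kg/m³
  sample D: E = 72.30 GPa, ρ = 2851 kg/m³
  sample B: M = 9.34×10⁻³
  sample S: M = 5.00×10⁻³
  sample D: M = 2.98×10⁻³
  sample V: M = 1.20×10⁻³
Highest index: sample B.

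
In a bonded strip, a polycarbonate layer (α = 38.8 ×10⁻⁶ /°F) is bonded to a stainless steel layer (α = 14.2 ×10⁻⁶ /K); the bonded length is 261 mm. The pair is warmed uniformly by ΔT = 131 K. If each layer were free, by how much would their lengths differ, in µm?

polycarbonate: α = 38.8×10⁻⁶/°F × 9/5 = 69.8×10⁻⁶/K.
Δα = |69.8 − 14.2|×10⁻⁶/K = 55.6×10⁻⁶/K.
ΔL_mismatch = Δα·L·ΔT = 55.6×10⁻⁶ × 261.0 mm × 131.0 K = 1900 µm.

1900 µm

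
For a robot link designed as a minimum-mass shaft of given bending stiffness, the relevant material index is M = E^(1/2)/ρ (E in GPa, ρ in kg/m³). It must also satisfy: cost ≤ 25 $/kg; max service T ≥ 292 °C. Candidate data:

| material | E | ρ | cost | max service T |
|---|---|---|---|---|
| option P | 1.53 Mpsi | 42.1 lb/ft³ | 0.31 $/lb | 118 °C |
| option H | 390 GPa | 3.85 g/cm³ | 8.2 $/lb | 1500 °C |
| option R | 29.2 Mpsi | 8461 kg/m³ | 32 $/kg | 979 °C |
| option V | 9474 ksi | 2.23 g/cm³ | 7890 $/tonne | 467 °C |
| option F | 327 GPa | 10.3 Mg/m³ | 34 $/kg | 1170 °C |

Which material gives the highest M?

Screen on constraints: cost ≤ 25 $/kg; max service T ≥ 292 °C. Survivors: option H, option V.
Putting every candidate on a common basis:
  option H: E = 390.0 GPa, ρ = 3850 kg/m³
  option V: E = 65.32 GPa, ρ = 2230 kg/m³
  option H: M = 5.13×10⁻³
  option V: M = 3.62×10⁻³
Option H has the largest M.

option H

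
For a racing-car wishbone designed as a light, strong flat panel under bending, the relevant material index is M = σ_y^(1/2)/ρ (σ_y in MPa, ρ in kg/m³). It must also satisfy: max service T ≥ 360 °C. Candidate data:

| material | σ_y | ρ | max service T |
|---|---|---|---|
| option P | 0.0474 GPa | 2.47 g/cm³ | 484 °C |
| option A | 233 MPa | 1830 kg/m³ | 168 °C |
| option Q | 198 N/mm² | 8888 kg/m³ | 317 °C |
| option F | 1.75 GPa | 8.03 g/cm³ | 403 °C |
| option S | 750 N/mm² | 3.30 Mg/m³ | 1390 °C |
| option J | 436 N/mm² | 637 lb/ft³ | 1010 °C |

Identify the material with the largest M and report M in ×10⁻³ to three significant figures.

option S, M = 8.30×10⁻³

Screen on constraints: max service T ≥ 360 °C. Survivors: option P, option F, option S, option J.
In SI units:
  option P: σ_y = 47.40 MPa, ρ = 2470 kg/m³
  option F: σ_y = 1750 MPa, ρ = 8030 kg/m³
  option S: σ_y = 750.0 MPa, ρ = 3300 kg/m³
  option J: σ_y = 436.0 MPa, ρ = 10200 kg/m³
  option S: M = 8.30×10⁻³
  option F: M = 5.21×10⁻³
  option P: M = 2.79×10⁻³
  option J: M = 2.05×10⁻³
Option S ranks first.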